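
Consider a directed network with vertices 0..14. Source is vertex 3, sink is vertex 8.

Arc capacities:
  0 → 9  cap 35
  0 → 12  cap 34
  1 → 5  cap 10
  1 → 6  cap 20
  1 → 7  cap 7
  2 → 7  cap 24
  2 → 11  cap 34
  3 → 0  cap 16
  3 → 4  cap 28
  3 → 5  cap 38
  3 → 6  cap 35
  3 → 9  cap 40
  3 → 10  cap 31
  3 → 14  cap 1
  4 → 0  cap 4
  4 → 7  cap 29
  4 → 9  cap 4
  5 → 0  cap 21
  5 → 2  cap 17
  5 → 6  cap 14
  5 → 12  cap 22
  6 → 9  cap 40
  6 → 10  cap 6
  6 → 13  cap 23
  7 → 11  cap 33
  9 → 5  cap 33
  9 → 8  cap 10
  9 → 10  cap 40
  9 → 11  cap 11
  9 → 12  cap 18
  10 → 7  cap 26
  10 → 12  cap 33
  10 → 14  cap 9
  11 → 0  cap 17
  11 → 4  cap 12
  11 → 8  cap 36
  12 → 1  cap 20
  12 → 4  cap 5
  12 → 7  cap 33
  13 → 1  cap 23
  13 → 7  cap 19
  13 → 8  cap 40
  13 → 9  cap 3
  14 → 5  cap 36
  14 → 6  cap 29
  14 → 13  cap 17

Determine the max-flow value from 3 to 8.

augment #1: 3→9→8 bottleneck 10, total now 10
augment #2: 3→6→13→8 bottleneck 23, total now 33
augment #3: 3→9→11→8 bottleneck 11, total now 44
augment #4: 3→14→13→8 bottleneck 1, total now 45
augment #5: 3→4→7→11→8 bottleneck 25, total now 70
augment #6: 3→10→14→13→8 bottleneck 9, total now 79

Maximum flow value: 79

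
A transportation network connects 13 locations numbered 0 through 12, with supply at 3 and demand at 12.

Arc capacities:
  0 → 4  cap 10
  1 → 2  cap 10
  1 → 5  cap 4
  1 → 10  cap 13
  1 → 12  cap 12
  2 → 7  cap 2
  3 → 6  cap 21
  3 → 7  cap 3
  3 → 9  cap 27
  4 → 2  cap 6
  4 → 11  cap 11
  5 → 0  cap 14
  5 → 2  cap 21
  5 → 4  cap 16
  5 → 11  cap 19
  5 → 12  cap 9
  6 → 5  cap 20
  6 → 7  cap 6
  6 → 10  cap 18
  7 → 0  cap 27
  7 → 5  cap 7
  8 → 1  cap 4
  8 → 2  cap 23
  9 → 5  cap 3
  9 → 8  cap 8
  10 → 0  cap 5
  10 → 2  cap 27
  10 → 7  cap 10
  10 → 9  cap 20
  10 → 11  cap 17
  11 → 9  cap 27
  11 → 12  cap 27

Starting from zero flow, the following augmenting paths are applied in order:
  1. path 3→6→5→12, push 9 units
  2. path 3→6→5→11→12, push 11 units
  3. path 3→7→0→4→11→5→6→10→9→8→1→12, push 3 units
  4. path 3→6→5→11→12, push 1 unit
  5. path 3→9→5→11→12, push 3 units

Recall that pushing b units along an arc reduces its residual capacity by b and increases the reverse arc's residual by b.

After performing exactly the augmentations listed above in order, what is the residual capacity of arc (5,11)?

after path 1 (3→6→5→12, push 9): res(5,11)=19
after path 2 (3→6→5→11→12, push 11): res(5,11)=8
after path 3 (3→7→0→4→11→5→6→10→9→8→1→12, push 3): res(5,11)=11
after path 4 (3→6→5→11→12, push 1): res(5,11)=10
after path 5 (3→9→5→11→12, push 3): res(5,11)=7

Residual capacity of (5,11): 7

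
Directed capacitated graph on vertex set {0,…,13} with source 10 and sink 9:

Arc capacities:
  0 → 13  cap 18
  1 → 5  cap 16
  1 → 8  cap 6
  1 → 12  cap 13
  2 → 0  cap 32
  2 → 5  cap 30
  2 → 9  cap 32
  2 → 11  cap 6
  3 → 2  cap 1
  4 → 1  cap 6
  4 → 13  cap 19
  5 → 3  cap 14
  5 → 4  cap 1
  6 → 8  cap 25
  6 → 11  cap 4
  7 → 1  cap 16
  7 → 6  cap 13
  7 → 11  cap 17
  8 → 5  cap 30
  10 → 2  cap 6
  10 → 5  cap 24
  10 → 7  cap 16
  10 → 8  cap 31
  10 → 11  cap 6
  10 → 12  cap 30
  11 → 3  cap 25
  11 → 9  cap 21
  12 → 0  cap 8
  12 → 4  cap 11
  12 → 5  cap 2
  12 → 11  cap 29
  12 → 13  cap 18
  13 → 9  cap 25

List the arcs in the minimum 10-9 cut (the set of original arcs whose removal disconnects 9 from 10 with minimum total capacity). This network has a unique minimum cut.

Min-cut arcs: {(3,2), (10,2), (11,9), (13,9)} (total capacity 53)

augment #1: 10→2→9 push 6
augment #2: 10→11→9 push 6
augment #3: 10→7→11→9 push 15
augment #4: 10→12→13→9 push 18
augment #5: 10→5→3→2→9 push 1
augment #6: 10→5→4→13→9 push 1
augment #7: 10→12→0→13→9 push 6
max flow = 53; residual-reachable set from 10 gives S-side
cut edges (S→T): {(3,2), (10,2), (11,9), (13,9)} total cap 53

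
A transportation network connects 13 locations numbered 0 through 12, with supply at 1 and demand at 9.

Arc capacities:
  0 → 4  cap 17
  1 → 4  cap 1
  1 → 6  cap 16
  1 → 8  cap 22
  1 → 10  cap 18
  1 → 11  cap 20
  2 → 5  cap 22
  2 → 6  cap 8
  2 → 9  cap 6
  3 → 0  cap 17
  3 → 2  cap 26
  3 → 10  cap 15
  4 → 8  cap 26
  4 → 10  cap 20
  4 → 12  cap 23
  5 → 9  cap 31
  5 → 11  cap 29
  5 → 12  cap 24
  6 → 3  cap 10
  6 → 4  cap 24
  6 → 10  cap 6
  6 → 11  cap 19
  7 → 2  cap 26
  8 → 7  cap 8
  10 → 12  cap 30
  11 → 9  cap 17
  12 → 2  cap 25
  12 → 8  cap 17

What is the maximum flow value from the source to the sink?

augment #1: 1→11→9 bottleneck 17, total now 17
augment #2: 1→4→12→2→9 bottleneck 1, total now 18
augment #3: 1→6→3→2→9 bottleneck 5, total now 23
augment #4: 1→6→3→2→5→9 bottleneck 5, total now 28
augment #5: 1→8→7→2→5→9 bottleneck 8, total now 36
augment #6: 1→10→12→2→5→9 bottleneck 9, total now 45

Maximum flow value: 45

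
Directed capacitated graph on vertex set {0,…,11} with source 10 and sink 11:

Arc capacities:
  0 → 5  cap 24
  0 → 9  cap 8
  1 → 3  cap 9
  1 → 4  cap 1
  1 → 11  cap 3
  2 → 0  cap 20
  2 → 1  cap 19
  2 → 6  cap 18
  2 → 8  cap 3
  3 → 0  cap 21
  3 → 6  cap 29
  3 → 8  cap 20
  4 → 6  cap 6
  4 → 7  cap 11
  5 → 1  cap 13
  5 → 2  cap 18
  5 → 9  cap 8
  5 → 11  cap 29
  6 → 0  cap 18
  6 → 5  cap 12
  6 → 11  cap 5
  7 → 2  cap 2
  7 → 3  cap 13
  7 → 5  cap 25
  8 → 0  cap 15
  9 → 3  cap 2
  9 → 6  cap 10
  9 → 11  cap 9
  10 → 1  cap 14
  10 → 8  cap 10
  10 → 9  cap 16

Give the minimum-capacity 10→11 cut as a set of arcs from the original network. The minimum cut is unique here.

augment #1: 10→1→11 push 3
augment #2: 10→9→11 push 9
augment #3: 10→9→6→11 push 5
augment #4: 10→8→0→5→11 push 10
augment #5: 10→9→6→5→11 push 2
augment #6: 10→1→3→0→5→11 push 9
augment #7: 10→1→4→6→5→11 push 1
max flow = 39; residual-reachable set from 10 gives S-side
cut edges (S→T): {(1,3), (1,4), (1,11), (10,8), (10,9)} total cap 39

Min-cut arcs: {(1,3), (1,4), (1,11), (10,8), (10,9)} (total capacity 39)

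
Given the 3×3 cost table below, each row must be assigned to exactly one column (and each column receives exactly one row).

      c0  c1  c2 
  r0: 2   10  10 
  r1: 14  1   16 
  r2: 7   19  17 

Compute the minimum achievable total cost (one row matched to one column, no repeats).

optimal assignment: row0→col2 (cost 10), row1→col1 (cost 1), row2→col0 (cost 7)
total = 10 + 1 + 7 = 18

Minimum assignment cost: 18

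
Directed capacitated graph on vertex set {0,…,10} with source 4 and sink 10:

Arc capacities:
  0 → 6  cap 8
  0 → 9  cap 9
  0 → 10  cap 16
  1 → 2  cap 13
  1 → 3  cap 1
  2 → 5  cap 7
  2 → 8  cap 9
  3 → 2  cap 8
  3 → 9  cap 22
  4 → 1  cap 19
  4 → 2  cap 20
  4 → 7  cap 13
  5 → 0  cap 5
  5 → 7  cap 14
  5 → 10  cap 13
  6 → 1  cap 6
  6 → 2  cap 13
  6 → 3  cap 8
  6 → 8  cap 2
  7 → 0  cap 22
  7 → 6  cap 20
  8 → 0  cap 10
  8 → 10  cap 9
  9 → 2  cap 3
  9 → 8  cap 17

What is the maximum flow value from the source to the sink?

augment #1: 4→2→5→10 bottleneck 7, total now 7
augment #2: 4→2→8→10 bottleneck 9, total now 16
augment #3: 4→7→0→10 bottleneck 13, total now 29
augment #4: 4→1→3→9→8→0→10 bottleneck 1, total now 30

Maximum flow value: 30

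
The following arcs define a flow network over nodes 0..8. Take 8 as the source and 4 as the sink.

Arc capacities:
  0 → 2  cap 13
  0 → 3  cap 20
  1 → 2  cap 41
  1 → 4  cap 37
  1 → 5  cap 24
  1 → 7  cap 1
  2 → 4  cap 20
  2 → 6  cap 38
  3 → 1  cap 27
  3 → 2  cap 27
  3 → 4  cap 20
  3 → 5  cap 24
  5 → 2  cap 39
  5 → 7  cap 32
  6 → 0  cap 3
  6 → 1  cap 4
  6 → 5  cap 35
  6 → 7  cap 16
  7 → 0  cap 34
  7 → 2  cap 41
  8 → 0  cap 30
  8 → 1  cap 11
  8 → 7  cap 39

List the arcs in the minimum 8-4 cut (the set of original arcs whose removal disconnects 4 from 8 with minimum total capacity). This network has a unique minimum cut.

Min-cut arcs: {(0,3), (2,4), (6,1), (8,1)} (total capacity 55)

augment #1: 8→1→4 push 11
augment #2: 8→0→2→4 push 13
augment #3: 8→0→3→4 push 17
augment #4: 8→7→2→4 push 7
augment #5: 8→7→0→3→4 push 3
augment #6: 8→7→2→6→1→4 push 4
max flow = 55; residual-reachable set from 8 gives S-side
cut edges (S→T): {(0,3), (2,4), (6,1), (8,1)} total cap 55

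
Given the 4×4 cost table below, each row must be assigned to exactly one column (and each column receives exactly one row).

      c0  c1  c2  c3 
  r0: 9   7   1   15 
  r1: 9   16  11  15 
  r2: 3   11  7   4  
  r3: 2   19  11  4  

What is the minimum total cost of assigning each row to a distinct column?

optimal assignment: row0→col2 (cost 1), row1→col1 (cost 16), row2→col3 (cost 4), row3→col0 (cost 2)
total = 1 + 16 + 4 + 2 = 23

Minimum assignment cost: 23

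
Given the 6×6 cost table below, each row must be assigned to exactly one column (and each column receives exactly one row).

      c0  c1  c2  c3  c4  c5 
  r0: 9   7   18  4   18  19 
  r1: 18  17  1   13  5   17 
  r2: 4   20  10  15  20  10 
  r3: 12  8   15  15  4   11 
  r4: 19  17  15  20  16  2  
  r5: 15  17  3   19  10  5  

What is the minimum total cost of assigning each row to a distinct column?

optimal assignment: row0→col3 (cost 4), row1→col4 (cost 5), row2→col0 (cost 4), row3→col1 (cost 8), row4→col5 (cost 2), row5→col2 (cost 3)
total = 4 + 5 + 4 + 8 + 2 + 3 = 26

Minimum assignment cost: 26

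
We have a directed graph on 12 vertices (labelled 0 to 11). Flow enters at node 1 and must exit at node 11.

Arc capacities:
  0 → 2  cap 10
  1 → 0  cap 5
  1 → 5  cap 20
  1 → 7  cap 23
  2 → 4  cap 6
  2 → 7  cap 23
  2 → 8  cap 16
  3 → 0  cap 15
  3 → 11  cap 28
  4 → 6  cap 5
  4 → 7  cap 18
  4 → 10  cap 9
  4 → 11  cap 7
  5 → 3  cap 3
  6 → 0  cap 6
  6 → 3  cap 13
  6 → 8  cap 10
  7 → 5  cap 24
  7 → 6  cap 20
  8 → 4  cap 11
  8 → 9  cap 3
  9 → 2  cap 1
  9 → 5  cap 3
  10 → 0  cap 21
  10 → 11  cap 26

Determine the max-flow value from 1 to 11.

Maximum flow value: 28

augment #1: 1→5→3→11 bottleneck 3, total now 3
augment #2: 1→0→2→4→11 bottleneck 5, total now 8
augment #3: 1→7→6→3→11 bottleneck 13, total now 21
augment #4: 1→7→6→8→4→11 bottleneck 2, total now 23
augment #5: 1→7→6→8→4→10→11 bottleneck 5, total now 28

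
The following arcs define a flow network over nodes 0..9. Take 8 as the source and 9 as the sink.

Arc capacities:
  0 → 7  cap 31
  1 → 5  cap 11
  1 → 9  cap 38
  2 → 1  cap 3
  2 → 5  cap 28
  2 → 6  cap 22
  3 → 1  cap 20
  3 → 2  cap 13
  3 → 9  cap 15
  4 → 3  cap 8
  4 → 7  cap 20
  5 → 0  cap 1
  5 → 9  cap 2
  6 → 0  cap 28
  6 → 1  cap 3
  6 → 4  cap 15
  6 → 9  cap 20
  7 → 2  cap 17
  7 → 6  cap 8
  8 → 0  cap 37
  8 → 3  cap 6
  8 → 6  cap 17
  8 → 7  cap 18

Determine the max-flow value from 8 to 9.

Maximum flow value: 42

augment #1: 8→3→9 bottleneck 6, total now 6
augment #2: 8→6→9 bottleneck 17, total now 23
augment #3: 8→7→6→9 bottleneck 3, total now 26
augment #4: 8→7→2→1→9 bottleneck 3, total now 29
augment #5: 8→7→2→5→9 bottleneck 2, total now 31
augment #6: 8→7→6→1→9 bottleneck 3, total now 34
augment #7: 8→7→6→4→3→9 bottleneck 2, total now 36
augment #8: 8→7→2→6→4→3→9 bottleneck 5, total now 41
augment #9: 8→0→7→2→6→4→3→9 bottleneck 1, total now 42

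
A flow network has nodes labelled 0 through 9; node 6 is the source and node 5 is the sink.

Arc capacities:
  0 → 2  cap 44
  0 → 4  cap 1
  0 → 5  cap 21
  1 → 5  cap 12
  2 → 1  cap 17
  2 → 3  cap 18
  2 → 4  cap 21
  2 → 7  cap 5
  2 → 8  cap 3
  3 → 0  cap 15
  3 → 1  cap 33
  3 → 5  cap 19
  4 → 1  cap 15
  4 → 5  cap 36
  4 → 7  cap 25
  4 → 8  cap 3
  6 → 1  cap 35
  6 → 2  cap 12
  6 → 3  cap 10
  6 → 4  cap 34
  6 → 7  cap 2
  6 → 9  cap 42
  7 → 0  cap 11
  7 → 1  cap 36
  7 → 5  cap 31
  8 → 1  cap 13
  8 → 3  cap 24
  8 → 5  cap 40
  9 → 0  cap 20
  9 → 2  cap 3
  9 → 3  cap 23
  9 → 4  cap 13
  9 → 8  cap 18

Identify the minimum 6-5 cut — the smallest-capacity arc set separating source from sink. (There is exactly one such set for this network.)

augment #1: 6→1→5 push 12
augment #2: 6→3→5 push 10
augment #3: 6→4→5 push 34
augment #4: 6→7→5 push 2
augment #5: 6→2→3→5 push 9
augment #6: 6→2→4→5 push 2
augment #7: 6→2→7→5 push 1
augment #8: 6→9→0→5 push 20
augment #9: 6→9→8→5 push 18
augment #10: 6→9→2→7→5 push 3
augment #11: 6→9→3→0→5 push 1
max flow = 112; residual-reachable set from 6 gives S-side
cut edges (S→T): {(1,5), (6,2), (6,3), (6,4), (6,7), (6,9)} total cap 112

Min-cut arcs: {(1,5), (6,2), (6,3), (6,4), (6,7), (6,9)} (total capacity 112)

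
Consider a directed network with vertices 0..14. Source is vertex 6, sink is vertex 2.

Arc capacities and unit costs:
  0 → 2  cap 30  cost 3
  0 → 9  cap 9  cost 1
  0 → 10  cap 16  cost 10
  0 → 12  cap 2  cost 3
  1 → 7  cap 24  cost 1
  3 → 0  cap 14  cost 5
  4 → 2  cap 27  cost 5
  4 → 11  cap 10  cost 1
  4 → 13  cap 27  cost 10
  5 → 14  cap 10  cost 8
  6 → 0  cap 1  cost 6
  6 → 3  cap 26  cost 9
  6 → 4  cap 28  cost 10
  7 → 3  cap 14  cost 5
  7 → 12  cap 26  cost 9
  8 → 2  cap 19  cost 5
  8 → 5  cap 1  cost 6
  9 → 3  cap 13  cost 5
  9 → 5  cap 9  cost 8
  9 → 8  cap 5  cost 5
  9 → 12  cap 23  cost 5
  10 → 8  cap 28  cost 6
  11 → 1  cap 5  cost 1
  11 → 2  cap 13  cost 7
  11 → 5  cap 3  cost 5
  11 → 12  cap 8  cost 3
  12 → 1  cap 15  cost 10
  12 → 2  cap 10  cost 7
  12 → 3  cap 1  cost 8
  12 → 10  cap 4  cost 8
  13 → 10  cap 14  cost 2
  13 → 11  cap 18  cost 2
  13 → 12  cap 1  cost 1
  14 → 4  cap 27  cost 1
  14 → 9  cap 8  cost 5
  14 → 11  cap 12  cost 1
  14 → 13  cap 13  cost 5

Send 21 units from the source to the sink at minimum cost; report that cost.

Minimum cost for 21 units: 309

shortest-cost path #1: 6→0→2 push 1 @ unit cost 9 (adds 9)
shortest-cost path #2: 6→4→2 push 20 @ unit cost 15 (adds 300)
total cost = 309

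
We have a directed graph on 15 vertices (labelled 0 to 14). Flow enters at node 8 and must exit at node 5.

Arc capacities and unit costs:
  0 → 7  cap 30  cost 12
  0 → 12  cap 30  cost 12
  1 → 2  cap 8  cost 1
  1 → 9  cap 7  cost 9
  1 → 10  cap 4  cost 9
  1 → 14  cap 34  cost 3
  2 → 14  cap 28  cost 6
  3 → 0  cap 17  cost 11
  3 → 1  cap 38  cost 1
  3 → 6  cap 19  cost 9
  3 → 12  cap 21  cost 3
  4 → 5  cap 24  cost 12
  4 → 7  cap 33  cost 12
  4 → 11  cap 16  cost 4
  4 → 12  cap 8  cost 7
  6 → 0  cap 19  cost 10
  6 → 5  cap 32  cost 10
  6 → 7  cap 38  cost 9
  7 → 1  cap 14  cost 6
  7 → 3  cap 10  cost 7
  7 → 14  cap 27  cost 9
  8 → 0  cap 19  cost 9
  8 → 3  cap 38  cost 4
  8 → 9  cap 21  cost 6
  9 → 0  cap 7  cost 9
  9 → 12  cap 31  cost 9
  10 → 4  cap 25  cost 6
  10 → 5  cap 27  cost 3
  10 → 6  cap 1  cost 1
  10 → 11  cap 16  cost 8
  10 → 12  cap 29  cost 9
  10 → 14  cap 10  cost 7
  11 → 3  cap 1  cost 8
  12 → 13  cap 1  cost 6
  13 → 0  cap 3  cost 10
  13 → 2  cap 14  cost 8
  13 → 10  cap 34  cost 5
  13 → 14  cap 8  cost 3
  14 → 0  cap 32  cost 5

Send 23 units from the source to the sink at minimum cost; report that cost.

Minimum cost for 23 units: 503

shortest-cost path #1: 8→3→1→10→5 push 4 @ unit cost 17 (adds 68)
shortest-cost path #2: 8→3→12→13→10→5 push 1 @ unit cost 21 (adds 21)
shortest-cost path #3: 8→3→6→5 push 18 @ unit cost 23 (adds 414)
total cost = 503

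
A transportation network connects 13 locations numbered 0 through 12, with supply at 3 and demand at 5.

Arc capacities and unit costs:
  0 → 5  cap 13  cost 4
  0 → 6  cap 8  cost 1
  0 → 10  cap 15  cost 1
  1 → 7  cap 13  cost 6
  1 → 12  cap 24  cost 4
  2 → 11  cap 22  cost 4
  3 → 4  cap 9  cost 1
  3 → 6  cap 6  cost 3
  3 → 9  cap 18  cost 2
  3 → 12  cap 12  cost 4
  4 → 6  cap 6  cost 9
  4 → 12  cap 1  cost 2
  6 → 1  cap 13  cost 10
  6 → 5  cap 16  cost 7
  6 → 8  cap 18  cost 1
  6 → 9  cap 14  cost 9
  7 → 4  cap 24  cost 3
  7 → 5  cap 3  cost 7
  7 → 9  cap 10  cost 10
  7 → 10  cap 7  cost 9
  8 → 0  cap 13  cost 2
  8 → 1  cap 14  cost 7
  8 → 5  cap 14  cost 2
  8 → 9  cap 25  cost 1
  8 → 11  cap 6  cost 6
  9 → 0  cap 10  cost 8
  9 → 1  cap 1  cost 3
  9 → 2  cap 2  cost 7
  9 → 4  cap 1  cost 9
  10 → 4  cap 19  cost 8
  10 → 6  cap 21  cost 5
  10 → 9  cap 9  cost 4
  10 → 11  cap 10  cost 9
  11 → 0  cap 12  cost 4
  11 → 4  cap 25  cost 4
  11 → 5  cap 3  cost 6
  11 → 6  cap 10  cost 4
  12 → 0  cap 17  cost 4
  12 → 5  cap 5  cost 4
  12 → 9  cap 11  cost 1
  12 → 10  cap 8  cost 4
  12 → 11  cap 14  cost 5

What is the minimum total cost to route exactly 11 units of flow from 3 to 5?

Minimum cost for 11 units: 75

shortest-cost path #1: 3→6→8→5 push 6 @ unit cost 6 (adds 36)
shortest-cost path #2: 3→4→12→5 push 1 @ unit cost 7 (adds 7)
shortest-cost path #3: 3→12→5 push 4 @ unit cost 8 (adds 32)
total cost = 75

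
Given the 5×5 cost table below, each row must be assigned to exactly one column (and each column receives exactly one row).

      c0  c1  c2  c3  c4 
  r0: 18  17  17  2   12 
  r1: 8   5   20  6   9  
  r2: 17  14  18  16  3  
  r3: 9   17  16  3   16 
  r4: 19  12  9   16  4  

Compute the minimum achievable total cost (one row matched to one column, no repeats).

Minimum assignment cost: 28

optimal assignment: row0→col3 (cost 2), row1→col1 (cost 5), row2→col4 (cost 3), row3→col0 (cost 9), row4→col2 (cost 9)
total = 2 + 5 + 3 + 9 + 9 = 28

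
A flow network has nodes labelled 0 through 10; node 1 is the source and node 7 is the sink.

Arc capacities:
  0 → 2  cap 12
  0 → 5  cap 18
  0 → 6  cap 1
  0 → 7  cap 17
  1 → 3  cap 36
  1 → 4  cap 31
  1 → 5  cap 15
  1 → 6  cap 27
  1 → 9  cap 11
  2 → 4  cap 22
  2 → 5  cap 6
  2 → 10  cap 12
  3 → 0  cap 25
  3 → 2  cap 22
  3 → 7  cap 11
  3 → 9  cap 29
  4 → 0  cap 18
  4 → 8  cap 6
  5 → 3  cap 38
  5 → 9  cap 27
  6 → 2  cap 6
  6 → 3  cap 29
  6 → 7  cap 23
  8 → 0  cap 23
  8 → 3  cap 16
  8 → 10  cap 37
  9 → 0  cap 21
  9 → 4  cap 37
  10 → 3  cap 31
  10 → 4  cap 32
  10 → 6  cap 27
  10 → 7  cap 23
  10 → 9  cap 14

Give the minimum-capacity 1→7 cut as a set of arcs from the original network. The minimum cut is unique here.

Min-cut arcs: {(0,7), (2,10), (3,7), (4,8), (6,7)} (total capacity 69)

augment #1: 1→3→7 push 11
augment #2: 1→6→7 push 23
augment #3: 1→3→0→7 push 17
augment #4: 1→3→2→10→7 push 8
augment #5: 1→4→8→10→7 push 6
augment #6: 1→6→2→10→7 push 4
max flow = 69; residual-reachable set from 1 gives S-side
cut edges (S→T): {(0,7), (2,10), (3,7), (4,8), (6,7)} total cap 69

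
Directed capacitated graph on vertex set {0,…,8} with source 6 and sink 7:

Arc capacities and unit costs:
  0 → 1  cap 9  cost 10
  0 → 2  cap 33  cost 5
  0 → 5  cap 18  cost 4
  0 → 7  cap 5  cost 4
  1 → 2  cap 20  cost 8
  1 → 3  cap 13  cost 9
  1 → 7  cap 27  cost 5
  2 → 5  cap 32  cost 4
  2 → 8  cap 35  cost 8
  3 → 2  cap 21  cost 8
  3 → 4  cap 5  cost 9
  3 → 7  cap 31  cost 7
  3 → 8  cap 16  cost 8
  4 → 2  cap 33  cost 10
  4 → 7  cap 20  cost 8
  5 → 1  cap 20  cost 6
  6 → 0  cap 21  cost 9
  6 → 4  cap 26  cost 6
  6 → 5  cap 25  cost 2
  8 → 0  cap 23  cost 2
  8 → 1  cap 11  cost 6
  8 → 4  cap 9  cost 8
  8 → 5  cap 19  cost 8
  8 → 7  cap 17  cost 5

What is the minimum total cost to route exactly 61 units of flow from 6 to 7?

shortest-cost path #1: 6→0→7 push 5 @ unit cost 13 (adds 65)
shortest-cost path #2: 6→5→1→7 push 20 @ unit cost 13 (adds 260)
shortest-cost path #3: 6→4→7 push 20 @ unit cost 14 (adds 280)
shortest-cost path #4: 6→0→1→7 push 7 @ unit cost 24 (adds 168)
shortest-cost path #5: 6→0→2→8→7 push 9 @ unit cost 27 (adds 243)
total cost = 1016

Minimum cost for 61 units: 1016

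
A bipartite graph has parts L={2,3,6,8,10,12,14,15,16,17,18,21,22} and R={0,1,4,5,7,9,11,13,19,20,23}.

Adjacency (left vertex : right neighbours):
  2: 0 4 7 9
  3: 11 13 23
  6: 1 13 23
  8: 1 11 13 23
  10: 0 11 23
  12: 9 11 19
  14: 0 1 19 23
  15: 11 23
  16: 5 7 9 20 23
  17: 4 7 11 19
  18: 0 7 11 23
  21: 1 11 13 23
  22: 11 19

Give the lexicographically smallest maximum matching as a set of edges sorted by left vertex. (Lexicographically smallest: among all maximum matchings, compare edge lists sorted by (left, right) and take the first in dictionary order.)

Lex-smallest maximum matching: {(2,0), (3,11), (6,1), (8,13), (10,23), (12,9), (14,19), (16,5), (17,4), (18,7)}

|M| = 10 (so the lex-smallest maximum matching has 10 edges)
process left vertices in ascending order; for each, take the smallest-labelled available neighbour that still permits 10 edges overall, or leave it unmatched if none does
lex-smallest matching: {2-0, 3-11, 6-1, 8-13, 10-23, 12-9, 14-19, 16-5, 17-4, 18-7}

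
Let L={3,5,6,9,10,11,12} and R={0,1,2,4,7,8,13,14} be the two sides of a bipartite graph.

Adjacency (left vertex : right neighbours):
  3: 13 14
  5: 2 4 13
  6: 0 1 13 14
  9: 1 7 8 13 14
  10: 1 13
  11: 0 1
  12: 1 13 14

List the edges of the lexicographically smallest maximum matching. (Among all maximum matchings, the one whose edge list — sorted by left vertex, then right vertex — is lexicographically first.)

|M| = 6 (so the lex-smallest maximum matching has 6 edges)
process left vertices in ascending order; for each, take the smallest-labelled available neighbour that still permits 6 edges overall, or leave it unmatched if none does
lex-smallest matching: {3-13, 5-2, 6-0, 9-7, 10-1, 12-14}

Lex-smallest maximum matching: {(3,13), (5,2), (6,0), (9,7), (10,1), (12,14)}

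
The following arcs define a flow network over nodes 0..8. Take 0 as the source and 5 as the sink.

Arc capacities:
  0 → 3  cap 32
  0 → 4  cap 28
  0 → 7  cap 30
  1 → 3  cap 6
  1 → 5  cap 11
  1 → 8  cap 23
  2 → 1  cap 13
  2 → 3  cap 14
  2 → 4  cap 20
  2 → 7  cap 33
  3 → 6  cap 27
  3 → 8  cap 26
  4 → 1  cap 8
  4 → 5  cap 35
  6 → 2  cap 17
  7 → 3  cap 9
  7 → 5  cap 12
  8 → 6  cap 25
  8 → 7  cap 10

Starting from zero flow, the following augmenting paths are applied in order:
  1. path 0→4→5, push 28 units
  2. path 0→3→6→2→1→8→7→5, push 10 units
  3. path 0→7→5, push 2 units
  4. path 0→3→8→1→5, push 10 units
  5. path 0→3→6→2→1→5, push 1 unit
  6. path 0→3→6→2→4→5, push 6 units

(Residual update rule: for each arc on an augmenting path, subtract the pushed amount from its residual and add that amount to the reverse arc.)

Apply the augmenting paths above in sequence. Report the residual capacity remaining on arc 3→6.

Residual capacity of (3,6): 10

after path 1 (0→4→5, push 28): res(3,6)=27
after path 2 (0→3→6→2→1→8→7→5, push 10): res(3,6)=17
after path 3 (0→7→5, push 2): res(3,6)=17
after path 4 (0→3→8→1→5, push 10): res(3,6)=17
after path 5 (0→3→6→2→1→5, push 1): res(3,6)=16
after path 6 (0→3→6→2→4→5, push 6): res(3,6)=10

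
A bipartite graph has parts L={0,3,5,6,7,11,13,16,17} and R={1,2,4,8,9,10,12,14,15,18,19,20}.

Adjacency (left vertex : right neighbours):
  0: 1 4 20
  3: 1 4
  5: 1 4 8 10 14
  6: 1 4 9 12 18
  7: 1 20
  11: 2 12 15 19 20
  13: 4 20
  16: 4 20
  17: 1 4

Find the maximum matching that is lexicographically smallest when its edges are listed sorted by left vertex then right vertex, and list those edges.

|M| = 6 (so the lex-smallest maximum matching has 6 edges)
process left vertices in ascending order; for each, take the smallest-labelled available neighbour that still permits 6 edges overall, or leave it unmatched if none does
lex-smallest matching: {0-1, 3-4, 5-8, 6-9, 7-20, 11-2}

Lex-smallest maximum matching: {(0,1), (3,4), (5,8), (6,9), (7,20), (11,2)}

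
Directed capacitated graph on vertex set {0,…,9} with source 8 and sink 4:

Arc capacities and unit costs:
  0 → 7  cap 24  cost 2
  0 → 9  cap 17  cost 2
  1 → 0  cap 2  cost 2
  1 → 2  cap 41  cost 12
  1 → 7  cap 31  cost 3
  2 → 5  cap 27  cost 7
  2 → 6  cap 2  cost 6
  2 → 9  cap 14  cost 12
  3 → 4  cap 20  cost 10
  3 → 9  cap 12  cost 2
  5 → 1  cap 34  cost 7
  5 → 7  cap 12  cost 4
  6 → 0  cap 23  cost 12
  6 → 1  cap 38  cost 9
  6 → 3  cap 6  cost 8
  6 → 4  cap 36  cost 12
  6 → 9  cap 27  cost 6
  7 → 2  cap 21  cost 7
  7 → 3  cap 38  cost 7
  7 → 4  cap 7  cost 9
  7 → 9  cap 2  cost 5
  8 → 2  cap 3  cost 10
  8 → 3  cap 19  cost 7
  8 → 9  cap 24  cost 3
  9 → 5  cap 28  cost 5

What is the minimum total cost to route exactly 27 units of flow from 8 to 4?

shortest-cost path #1: 8→3→4 push 19 @ unit cost 17 (adds 323)
shortest-cost path #2: 8→9→5→7→4 push 7 @ unit cost 21 (adds 147)
shortest-cost path #3: 8→2→6→4 push 1 @ unit cost 28 (adds 28)
total cost = 498

Minimum cost for 27 units: 498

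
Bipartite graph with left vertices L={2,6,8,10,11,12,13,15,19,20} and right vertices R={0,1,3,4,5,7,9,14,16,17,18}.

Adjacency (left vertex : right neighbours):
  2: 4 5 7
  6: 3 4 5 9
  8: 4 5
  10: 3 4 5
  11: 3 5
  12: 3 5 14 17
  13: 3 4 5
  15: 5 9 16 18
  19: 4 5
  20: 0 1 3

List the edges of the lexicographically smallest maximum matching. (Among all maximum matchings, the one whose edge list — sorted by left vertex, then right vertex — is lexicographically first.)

Lex-smallest maximum matching: {(2,7), (6,9), (8,4), (10,3), (11,5), (12,14), (15,16), (20,0)}

|M| = 8 (so the lex-smallest maximum matching has 8 edges)
process left vertices in ascending order; for each, take the smallest-labelled available neighbour that still permits 8 edges overall, or leave it unmatched if none does
lex-smallest matching: {2-7, 6-9, 8-4, 10-3, 11-5, 12-14, 15-16, 20-0}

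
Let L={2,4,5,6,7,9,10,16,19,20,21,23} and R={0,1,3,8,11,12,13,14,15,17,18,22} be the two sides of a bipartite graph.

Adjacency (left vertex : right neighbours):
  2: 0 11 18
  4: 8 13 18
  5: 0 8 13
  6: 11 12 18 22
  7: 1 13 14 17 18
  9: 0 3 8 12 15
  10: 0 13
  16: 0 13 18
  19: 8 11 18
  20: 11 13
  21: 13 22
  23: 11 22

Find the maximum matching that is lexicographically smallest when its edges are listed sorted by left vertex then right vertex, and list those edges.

Lex-smallest maximum matching: {(2,0), (4,8), (5,13), (6,12), (7,1), (9,3), (16,18), (19,11), (21,22)}

|M| = 9 (so the lex-smallest maximum matching has 9 edges)
process left vertices in ascending order; for each, take the smallest-labelled available neighbour that still permits 9 edges overall, or leave it unmatched if none does
lex-smallest matching: {2-0, 4-8, 5-13, 6-12, 7-1, 9-3, 16-18, 19-11, 21-22}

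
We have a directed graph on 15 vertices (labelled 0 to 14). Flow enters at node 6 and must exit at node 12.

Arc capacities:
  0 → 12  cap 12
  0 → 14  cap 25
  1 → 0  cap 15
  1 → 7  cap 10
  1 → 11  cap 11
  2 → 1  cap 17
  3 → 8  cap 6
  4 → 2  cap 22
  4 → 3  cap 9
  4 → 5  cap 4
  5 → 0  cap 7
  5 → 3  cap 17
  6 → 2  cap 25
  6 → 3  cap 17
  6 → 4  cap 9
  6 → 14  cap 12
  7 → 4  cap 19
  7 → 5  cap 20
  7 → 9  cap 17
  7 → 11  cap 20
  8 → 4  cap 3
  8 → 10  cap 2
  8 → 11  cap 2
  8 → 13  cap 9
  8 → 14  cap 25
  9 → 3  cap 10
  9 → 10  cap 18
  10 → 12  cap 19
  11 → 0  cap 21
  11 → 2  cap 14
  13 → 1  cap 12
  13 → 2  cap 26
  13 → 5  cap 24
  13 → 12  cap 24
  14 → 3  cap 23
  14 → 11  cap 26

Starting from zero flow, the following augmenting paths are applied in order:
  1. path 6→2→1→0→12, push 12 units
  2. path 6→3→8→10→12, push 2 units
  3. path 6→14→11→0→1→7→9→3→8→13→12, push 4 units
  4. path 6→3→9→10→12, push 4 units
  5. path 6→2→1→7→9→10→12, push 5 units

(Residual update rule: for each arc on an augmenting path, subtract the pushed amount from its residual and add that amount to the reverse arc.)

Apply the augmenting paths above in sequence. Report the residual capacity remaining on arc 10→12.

after path 1 (6→2→1→0→12, push 12): res(10,12)=19
after path 2 (6→3→8→10→12, push 2): res(10,12)=17
after path 3 (6→14→11→0→1→7→9→3→8→13→12, push 4): res(10,12)=17
after path 4 (6→3→9→10→12, push 4): res(10,12)=13
after path 5 (6→2→1→7→9→10→12, push 5): res(10,12)=8

Residual capacity of (10,12): 8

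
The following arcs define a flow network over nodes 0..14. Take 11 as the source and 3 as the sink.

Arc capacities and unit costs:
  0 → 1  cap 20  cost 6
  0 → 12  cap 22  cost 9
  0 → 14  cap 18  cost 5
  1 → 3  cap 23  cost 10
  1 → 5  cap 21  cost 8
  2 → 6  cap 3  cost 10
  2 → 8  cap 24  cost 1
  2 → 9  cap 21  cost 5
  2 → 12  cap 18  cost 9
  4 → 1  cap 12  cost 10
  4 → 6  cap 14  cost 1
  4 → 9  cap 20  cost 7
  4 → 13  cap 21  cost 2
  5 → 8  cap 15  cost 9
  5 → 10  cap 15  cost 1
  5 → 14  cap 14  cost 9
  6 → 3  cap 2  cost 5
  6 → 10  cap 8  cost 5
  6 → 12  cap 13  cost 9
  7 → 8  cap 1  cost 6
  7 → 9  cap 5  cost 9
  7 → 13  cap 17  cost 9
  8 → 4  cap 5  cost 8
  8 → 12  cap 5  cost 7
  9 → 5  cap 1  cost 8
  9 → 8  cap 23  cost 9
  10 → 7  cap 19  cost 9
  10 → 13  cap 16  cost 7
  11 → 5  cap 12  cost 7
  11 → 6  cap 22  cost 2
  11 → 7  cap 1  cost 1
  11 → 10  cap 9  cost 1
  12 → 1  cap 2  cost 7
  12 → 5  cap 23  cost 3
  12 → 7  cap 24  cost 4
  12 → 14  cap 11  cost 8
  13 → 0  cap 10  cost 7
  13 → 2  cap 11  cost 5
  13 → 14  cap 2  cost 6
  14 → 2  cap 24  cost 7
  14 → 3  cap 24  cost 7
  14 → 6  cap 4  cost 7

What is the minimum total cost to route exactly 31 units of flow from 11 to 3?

shortest-cost path #1: 11→6→3 push 2 @ unit cost 7 (adds 14)
shortest-cost path #2: 11→10→13→14→3 push 2 @ unit cost 21 (adds 42)
shortest-cost path #3: 11→5→14→3 push 12 @ unit cost 23 (adds 276)
shortest-cost path #4: 11→6→12→14→3 push 10 @ unit cost 26 (adds 260)
shortest-cost path #5: 11→6→12→1→3 push 2 @ unit cost 28 (adds 56)
shortest-cost path #6: 11→10→13→0→1→3 push 3 @ unit cost 31 (adds 93)
total cost = 741

Minimum cost for 31 units: 741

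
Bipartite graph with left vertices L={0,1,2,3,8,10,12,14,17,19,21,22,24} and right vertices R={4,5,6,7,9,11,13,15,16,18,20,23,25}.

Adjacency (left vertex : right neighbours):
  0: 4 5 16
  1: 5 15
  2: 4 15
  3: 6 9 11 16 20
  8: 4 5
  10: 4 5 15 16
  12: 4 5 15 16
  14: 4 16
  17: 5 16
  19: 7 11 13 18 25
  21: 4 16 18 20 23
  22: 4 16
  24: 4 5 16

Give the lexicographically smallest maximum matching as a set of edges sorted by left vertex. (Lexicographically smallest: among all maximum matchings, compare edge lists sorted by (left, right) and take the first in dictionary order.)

Lex-smallest maximum matching: {(0,4), (1,5), (2,15), (3,6), (10,16), (19,7), (21,18)}

|M| = 7 (so the lex-smallest maximum matching has 7 edges)
process left vertices in ascending order; for each, take the smallest-labelled available neighbour that still permits 7 edges overall, or leave it unmatched if none does
lex-smallest matching: {0-4, 1-5, 2-15, 3-6, 10-16, 19-7, 21-18}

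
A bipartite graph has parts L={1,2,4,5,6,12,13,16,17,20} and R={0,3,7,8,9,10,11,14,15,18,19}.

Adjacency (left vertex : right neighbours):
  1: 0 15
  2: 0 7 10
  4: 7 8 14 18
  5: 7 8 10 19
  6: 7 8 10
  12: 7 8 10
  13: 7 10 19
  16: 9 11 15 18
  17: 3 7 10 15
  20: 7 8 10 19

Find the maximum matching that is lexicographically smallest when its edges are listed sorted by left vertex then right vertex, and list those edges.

|M| = 9 (so the lex-smallest maximum matching has 9 edges)
process left vertices in ascending order; for each, take the smallest-labelled available neighbour that still permits 9 edges overall, or leave it unmatched if none does
lex-smallest matching: {1-15, 2-0, 4-14, 5-7, 6-8, 12-10, 13-19, 16-9, 17-3}

Lex-smallest maximum matching: {(1,15), (2,0), (4,14), (5,7), (6,8), (12,10), (13,19), (16,9), (17,3)}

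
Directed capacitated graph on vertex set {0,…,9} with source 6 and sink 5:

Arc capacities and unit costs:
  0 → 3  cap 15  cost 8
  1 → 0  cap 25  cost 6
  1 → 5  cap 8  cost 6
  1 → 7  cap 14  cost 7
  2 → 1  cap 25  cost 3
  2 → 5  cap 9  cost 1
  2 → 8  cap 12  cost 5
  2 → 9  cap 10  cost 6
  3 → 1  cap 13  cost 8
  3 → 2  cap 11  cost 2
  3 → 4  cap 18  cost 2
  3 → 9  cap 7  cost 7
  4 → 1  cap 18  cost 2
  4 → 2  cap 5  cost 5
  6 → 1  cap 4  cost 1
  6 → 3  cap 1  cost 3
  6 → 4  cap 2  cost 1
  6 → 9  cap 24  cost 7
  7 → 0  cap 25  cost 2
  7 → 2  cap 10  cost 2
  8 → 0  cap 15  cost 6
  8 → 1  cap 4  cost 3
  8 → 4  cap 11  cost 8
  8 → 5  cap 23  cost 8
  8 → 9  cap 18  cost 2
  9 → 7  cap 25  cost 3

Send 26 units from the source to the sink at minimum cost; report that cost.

shortest-cost path #1: 6→3→2→5 push 1 @ unit cost 6 (adds 6)
shortest-cost path #2: 6→1→5 push 4 @ unit cost 7 (adds 28)
shortest-cost path #3: 6→4→2→5 push 2 @ unit cost 7 (adds 14)
shortest-cost path #4: 6→9→7→2→5 push 6 @ unit cost 13 (adds 78)
shortest-cost path #5: 6→9→7→2→4→1→5 push 2 @ unit cost 15 (adds 30)
shortest-cost path #6: 6→9→7→2→3→4→1→5 push 1 @ unit cost 20 (adds 20)
shortest-cost path #7: 6→9→7→2→1→5 push 1 @ unit cost 21 (adds 21)
shortest-cost path #8: 6→9→7→0→3→4→1→2→8→5 push 1 @ unit cost 34 (adds 34)
shortest-cost path #9: 6→9→7→0→3→2→8→5 push 8 @ unit cost 35 (adds 280)
total cost = 511

Minimum cost for 26 units: 511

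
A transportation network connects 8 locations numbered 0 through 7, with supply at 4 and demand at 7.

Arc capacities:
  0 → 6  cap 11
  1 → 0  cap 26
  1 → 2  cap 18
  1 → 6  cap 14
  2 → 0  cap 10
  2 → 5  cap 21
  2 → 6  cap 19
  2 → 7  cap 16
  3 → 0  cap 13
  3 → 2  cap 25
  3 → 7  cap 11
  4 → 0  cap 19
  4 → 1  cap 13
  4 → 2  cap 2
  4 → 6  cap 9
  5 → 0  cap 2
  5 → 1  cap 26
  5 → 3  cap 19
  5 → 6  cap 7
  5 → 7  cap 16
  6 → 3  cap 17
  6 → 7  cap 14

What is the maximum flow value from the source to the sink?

Maximum flow value: 35

augment #1: 4→2→7 bottleneck 2, total now 2
augment #2: 4→6→7 bottleneck 9, total now 11
augment #3: 4→0→6→7 bottleneck 5, total now 16
augment #4: 4→1→2→7 bottleneck 13, total now 29
augment #5: 4→0→6→3→7 bottleneck 6, total now 35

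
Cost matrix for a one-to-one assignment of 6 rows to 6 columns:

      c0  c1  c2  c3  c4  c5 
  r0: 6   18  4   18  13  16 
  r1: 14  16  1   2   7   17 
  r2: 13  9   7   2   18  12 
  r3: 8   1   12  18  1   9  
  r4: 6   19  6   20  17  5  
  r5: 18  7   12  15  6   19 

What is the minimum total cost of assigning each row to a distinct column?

Minimum assignment cost: 21

optimal assignment: row0→col0 (cost 6), row1→col2 (cost 1), row2→col3 (cost 2), row3→col1 (cost 1), row4→col5 (cost 5), row5→col4 (cost 6)
total = 6 + 1 + 2 + 1 + 5 + 6 = 21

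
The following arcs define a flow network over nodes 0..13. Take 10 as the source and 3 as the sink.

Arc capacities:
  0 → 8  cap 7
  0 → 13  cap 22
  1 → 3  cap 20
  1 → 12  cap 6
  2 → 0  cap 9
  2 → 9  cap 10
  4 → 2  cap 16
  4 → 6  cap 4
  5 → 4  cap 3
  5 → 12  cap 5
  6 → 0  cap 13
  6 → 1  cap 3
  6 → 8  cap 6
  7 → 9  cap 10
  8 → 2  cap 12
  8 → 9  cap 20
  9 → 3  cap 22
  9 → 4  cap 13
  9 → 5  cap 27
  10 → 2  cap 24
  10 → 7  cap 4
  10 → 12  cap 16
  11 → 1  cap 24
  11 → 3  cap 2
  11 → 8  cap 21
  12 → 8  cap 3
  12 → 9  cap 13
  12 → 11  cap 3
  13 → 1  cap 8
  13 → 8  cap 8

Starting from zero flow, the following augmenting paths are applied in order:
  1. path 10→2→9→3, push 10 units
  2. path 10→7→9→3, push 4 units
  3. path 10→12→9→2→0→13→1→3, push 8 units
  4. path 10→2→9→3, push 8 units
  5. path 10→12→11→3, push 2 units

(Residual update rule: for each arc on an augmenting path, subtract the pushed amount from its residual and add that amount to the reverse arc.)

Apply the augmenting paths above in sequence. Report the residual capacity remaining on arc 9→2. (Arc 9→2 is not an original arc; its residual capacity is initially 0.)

Residual capacity of (9,2): 10

after path 1 (10→2→9→3, push 10): res(9,2)=10
after path 2 (10→7→9→3, push 4): res(9,2)=10
after path 3 (10→12→9→2→0→13→1→3, push 8): res(9,2)=2
after path 4 (10→2→9→3, push 8): res(9,2)=10
after path 5 (10→12→11→3, push 2): res(9,2)=10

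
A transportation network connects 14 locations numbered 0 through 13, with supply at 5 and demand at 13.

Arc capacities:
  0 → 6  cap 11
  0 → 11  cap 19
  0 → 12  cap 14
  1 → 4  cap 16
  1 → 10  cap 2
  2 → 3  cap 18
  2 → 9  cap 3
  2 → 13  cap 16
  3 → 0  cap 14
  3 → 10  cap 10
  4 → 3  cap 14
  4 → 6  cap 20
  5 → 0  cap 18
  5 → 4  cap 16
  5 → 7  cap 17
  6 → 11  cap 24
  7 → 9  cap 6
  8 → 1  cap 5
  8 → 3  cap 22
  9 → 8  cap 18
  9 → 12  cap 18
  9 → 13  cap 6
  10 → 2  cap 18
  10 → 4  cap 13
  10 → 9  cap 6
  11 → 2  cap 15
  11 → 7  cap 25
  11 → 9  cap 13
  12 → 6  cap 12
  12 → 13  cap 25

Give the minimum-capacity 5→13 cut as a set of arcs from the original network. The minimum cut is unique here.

Min-cut arcs: {(5,0), (5,4), (7,9)} (total capacity 40)

augment #1: 5→0→12→13 push 14
augment #2: 5→7→9→13 push 6
augment #3: 5→0→11→2→13 push 4
augment #4: 5→4→3→10→2→13 push 10
augment #5: 5→4→6→11→2→13 push 2
augment #6: 5→4→6→11→9→12→13 push 4
max flow = 40; residual-reachable set from 5 gives S-side
cut edges (S→T): {(5,0), (5,4), (7,9)} total cap 40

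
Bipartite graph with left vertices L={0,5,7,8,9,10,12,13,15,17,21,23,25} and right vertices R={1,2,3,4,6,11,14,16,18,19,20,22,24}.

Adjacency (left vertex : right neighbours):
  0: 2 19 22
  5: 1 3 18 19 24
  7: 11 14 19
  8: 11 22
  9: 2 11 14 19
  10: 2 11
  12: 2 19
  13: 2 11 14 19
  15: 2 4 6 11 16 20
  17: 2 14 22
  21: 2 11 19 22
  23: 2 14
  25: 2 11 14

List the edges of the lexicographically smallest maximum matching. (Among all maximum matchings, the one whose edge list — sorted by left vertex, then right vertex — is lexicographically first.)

Lex-smallest maximum matching: {(0,2), (5,1), (7,11), (8,22), (9,14), (12,19), (15,4)}

|M| = 7 (so the lex-smallest maximum matching has 7 edges)
process left vertices in ascending order; for each, take the smallest-labelled available neighbour that still permits 7 edges overall, or leave it unmatched if none does
lex-smallest matching: {0-2, 5-1, 7-11, 8-22, 9-14, 12-19, 15-4}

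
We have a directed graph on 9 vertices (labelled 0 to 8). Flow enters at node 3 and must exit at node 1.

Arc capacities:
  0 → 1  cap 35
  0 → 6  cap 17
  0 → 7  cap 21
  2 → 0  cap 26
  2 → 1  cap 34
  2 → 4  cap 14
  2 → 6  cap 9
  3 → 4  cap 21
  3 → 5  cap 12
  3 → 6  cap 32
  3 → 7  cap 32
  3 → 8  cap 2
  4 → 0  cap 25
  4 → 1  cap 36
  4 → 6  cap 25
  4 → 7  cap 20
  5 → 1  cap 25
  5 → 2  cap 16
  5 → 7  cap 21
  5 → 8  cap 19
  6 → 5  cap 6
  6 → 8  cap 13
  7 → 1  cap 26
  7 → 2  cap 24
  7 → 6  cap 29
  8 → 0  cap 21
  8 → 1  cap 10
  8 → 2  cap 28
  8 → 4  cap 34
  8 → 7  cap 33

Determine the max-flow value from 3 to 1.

augment #1: 3→4→1 bottleneck 21, total now 21
augment #2: 3→5→1 bottleneck 12, total now 33
augment #3: 3→7→1 bottleneck 26, total now 59
augment #4: 3→8→1 bottleneck 2, total now 61
augment #5: 3→6→5→1 bottleneck 6, total now 67
augment #6: 3→6→8→1 bottleneck 8, total now 75
augment #7: 3→7→2→1 bottleneck 6, total now 81
augment #8: 3→6→8→0→1 bottleneck 5, total now 86

Maximum flow value: 86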